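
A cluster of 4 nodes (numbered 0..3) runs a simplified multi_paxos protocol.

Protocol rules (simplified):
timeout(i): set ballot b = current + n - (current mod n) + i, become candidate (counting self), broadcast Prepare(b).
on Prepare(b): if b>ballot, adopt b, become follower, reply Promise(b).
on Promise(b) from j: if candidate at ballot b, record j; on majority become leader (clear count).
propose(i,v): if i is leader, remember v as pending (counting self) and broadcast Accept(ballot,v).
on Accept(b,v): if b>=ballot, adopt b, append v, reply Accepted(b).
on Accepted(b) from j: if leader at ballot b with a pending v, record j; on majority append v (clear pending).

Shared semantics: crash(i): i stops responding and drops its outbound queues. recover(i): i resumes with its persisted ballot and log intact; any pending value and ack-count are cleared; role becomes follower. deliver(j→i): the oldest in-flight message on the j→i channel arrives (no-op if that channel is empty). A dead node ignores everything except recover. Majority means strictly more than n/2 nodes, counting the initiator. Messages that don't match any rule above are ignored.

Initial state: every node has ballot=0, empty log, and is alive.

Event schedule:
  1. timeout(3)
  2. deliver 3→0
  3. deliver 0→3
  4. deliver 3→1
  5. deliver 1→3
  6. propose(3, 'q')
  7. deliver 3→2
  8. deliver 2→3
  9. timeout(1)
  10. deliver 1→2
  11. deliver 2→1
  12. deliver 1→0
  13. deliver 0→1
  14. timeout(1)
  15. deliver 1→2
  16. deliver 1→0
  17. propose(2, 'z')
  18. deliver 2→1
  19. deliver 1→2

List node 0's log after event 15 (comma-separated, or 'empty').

after 1 — timeout(3): n3:cand/b7/[-]
after 2 — deliver 3→0: n0:foll/b7/[-]
after 3 — deliver 0→3: ·
after 4 — deliver 3→1: n1:foll/b7/[-]
after 5 — deliver 1→3: n3:lead/b7/[-]
after 6 — propose(3,'q'): ·
after 7 — deliver 3→2: n2:foll/b7/[-]
after 8 — deliver 2→3: ·
after 9 — timeout(1): n1:cand/b9/[-]
after 10 — deliver 1→2: n2:foll/b9/[-]
after 11 — deliver 2→1: ·
after 12 — deliver 1→0: n0:foll/b9/[-]
after 13 — deliver 0→1: n1:lead/b9/[-]
after 14 — timeout(1): n1:cand/b13/[-]
after 15 — deliver 1→2: n2:foll/b13/[-]

empty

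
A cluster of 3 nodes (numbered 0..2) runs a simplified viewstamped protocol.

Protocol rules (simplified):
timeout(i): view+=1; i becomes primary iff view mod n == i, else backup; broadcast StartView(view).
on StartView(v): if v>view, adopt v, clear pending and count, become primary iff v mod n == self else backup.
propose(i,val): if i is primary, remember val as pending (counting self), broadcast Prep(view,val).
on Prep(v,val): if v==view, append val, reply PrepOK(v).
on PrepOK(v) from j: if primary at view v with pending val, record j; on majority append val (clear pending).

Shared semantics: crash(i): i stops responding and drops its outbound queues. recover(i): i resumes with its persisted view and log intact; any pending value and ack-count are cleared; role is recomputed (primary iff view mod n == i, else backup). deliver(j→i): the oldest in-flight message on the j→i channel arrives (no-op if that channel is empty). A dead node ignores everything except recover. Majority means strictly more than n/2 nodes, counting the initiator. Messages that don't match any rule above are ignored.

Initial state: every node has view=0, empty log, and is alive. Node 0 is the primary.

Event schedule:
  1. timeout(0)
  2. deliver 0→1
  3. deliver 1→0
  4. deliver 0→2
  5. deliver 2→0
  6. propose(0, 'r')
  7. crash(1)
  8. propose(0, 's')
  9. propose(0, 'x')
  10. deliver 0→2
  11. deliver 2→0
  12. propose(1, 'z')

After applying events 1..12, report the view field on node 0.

1

[1] timeout(0) → N0(back v1 [-])
[2] deliver 0→1 → N1(prim v1 [-])
[3] deliver 1→0 → ∅
[4] deliver 0→2 → N2(back v1 [-])
[5] deliver 2→0 → ∅
[6] propose(0,'r') → ∅
[7] crash(1) → N1(✗prim v1 [-])
[8] propose(0,'s') → ∅
[9] propose(0,'x') → ∅
[10] deliver 0→2 → ∅
[11] deliver 2→0 → ∅
[12] propose(1,'z') → ∅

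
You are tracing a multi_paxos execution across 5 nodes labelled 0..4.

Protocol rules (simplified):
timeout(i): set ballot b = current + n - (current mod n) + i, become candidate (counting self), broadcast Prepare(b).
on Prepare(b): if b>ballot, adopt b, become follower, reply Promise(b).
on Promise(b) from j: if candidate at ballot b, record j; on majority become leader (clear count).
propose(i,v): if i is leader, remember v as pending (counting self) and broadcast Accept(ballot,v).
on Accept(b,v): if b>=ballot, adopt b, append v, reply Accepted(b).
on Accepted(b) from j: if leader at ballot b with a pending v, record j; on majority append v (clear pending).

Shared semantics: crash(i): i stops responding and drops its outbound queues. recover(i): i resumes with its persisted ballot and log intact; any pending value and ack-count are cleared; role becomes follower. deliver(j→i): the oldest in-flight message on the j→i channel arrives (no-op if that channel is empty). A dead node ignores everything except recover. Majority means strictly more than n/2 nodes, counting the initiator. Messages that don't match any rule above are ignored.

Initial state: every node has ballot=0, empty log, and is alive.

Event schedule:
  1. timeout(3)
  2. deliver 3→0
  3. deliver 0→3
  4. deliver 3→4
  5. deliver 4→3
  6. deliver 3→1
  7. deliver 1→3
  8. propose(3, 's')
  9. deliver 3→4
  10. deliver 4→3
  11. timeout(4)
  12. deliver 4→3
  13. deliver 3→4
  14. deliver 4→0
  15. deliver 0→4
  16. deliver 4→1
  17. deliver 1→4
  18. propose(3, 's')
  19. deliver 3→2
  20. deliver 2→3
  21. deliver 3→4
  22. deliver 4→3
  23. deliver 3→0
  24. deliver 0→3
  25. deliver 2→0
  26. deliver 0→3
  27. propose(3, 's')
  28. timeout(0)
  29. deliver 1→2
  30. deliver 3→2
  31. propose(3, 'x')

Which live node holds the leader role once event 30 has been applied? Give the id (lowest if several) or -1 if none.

e1 timeout(3): 3[cand,b=8,-]
e2 deliver 3→0: 0[foll,b=8,-]
e3 deliver 0→3: ·
e4 deliver 3→4: 4[foll,b=8,-]
e5 deliver 4→3: 3[lead,b=8,-]
e6 deliver 3→1: 1[foll,b=8,-]
e7 deliver 1→3: ·
e8 propose(3,'s'): ·
e9 deliver 3→4: 4[foll,b=8,s]
e10 deliver 4→3: ·
e11 timeout(4): 4[cand,b=14,s]
e12 deliver 4→3: 3[foll,b=14,-]
e13 deliver 3→4: ·
e14 deliver 4→0: 0[foll,b=14,-]
e15 deliver 0→4: 4[lead,b=14,s]
e16 deliver 4→1: 1[foll,b=14,-]
e17 deliver 1→4: ·
e18 propose(3,'s'): ·
e19 deliver 3→2: 2[foll,b=8,-]
e20 deliver 2→3: ·
e21 deliver 3→4: ·
e22 deliver 4→3: ·
e23 deliver 3→0: ·
e24 deliver 0→3: ·
e25 deliver 2→0: ·
e26 deliver 0→3: ·
e27 propose(3,'s'): ·
e28 timeout(0): 0[cand,b=15,-]
e29 deliver 1→2: ·
e30 deliver 3→2: 2[foll,b=8,s]

4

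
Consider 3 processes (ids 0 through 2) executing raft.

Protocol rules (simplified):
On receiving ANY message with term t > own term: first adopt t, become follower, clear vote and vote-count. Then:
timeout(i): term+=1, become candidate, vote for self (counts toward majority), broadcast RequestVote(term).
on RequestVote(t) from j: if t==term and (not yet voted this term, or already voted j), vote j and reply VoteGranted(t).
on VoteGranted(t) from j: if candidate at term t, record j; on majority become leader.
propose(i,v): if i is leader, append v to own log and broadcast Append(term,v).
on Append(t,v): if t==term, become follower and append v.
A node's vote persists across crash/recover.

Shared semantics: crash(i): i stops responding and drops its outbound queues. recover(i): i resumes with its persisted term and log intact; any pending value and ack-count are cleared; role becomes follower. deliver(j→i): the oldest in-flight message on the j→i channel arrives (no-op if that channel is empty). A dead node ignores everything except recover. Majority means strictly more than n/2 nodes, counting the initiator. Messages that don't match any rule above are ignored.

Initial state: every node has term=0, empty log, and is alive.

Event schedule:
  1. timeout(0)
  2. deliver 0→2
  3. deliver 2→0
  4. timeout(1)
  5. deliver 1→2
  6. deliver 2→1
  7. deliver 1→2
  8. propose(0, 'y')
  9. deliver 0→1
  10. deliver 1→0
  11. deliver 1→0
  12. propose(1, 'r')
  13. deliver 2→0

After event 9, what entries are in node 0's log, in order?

y

after 1 — timeout(0): n0:cand/t1/[-]
after 2 — deliver 0→2: n2:foll/t1/[-]
after 3 — deliver 2→0: n0:lead/t1/[-]
after 4 — timeout(1): n1:cand/t1/[-]
after 5 — deliver 1→2: ·
after 6 — deliver 2→1: ·
after 7 — deliver 1→2: ·
after 8 — propose(0,'y'): n0:lead/t1/[y]
after 9 — deliver 0→1: ·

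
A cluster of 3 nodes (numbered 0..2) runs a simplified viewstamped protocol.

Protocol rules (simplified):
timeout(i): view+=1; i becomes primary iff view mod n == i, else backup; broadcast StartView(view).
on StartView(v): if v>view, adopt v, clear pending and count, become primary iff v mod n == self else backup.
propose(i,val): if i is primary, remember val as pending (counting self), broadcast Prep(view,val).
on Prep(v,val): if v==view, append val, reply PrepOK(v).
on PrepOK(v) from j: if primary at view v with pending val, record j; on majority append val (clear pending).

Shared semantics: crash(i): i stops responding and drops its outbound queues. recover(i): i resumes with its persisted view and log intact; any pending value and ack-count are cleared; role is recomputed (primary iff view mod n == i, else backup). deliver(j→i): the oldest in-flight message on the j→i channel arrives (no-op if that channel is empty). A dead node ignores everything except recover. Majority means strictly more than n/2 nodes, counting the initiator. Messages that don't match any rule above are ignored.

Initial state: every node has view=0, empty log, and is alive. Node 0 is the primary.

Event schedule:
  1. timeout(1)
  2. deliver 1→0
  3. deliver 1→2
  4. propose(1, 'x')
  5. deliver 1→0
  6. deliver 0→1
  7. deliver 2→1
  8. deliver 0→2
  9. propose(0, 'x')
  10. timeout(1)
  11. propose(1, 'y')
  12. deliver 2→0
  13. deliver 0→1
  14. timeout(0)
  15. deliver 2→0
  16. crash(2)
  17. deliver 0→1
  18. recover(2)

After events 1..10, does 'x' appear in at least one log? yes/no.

1. timeout(1):  <1:prim v1 ->
2. deliver 1→0:  <0:back v1 ->
3. deliver 1→2:  <2:back v1 ->
4. propose(1,'x'):  nop
5. deliver 1→0:  <0:back v1 x>
6. deliver 0→1:  <1:prim v1 x>
7. deliver 2→1:  nop
8. deliver 0→2:  nop
9. propose(0,'x'):  nop
10. timeout(1):  <1:back v2 x>

yes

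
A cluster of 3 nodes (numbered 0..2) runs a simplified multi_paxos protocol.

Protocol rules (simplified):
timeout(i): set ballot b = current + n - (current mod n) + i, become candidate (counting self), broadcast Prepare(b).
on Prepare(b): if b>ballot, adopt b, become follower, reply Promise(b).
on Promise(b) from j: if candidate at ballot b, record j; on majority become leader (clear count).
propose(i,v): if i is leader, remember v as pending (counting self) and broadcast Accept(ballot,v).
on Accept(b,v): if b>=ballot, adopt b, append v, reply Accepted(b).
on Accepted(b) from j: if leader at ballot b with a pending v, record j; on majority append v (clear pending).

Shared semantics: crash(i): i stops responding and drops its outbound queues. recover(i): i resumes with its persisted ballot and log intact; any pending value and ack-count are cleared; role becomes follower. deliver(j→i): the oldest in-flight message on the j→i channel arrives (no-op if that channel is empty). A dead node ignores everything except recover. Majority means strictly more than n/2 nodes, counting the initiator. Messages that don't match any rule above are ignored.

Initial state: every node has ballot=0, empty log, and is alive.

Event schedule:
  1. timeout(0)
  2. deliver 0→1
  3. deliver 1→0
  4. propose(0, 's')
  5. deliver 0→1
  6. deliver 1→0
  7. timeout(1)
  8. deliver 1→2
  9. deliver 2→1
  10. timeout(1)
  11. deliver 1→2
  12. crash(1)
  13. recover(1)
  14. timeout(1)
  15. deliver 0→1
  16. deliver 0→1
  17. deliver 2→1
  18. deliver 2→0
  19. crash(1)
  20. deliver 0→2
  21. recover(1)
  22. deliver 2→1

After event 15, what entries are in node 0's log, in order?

s

after 1 — timeout(0): n0:cand/b3/[-]
after 2 — deliver 0→1: n1:foll/b3/[-]
after 3 — deliver 1→0: n0:lead/b3/[-]
after 4 — propose(0,'s'): ·
after 5 — deliver 0→1: n1:foll/b3/[s]
after 6 — deliver 1→0: n0:lead/b3/[s]
after 7 — timeout(1): n1:cand/b7/[s]
after 8 — deliver 1→2: n2:foll/b7/[-]
after 9 — deliver 2→1: n1:lead/b7/[s]
after 10 — timeout(1): n1:cand/b10/[s]
after 11 — deliver 1→2: n2:foll/b10/[-]
after 12 — crash(1): n1:✗cand/b10/[s]
after 13 — recover(1): n1:foll/b10/[s]
after 14 — timeout(1): n1:cand/b13/[s]
after 15 — deliver 0→1: ·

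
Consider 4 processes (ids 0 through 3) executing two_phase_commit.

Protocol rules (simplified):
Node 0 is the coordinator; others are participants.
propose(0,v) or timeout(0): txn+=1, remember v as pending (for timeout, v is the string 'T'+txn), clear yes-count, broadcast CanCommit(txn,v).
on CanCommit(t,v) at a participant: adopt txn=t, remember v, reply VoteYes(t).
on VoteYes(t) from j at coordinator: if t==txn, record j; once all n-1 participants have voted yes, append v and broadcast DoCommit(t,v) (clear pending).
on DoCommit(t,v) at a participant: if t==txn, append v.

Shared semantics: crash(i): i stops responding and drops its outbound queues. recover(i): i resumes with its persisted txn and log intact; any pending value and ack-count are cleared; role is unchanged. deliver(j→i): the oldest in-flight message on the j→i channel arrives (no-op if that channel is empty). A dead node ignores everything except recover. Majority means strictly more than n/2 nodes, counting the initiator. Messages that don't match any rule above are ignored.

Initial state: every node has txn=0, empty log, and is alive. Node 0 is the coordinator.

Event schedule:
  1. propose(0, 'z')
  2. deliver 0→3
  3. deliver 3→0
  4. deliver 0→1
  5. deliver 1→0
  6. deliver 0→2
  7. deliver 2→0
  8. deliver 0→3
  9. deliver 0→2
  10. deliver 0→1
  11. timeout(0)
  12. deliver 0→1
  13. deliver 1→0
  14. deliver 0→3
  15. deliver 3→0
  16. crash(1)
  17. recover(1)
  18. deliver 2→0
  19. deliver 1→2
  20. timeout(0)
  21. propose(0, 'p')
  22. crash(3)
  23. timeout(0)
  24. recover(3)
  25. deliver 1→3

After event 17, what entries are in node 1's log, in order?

after 1 — propose(0,'z'): n0:coor/t1/[-]
after 2 — deliver 0→3: n3:part/t1/[-]
after 3 — deliver 3→0: ·
after 4 — deliver 0→1: n1:part/t1/[-]
after 5 — deliver 1→0: ·
after 6 — deliver 0→2: n2:part/t1/[-]
after 7 — deliver 2→0: n0:coor/t1/[z]
after 8 — deliver 0→3: n3:part/t1/[z]
after 9 — deliver 0→2: n2:part/t1/[z]
after 10 — deliver 0→1: n1:part/t1/[z]
after 11 — timeout(0): n0:coor/t2/[z]
after 12 — deliver 0→1: n1:part/t2/[z]
after 13 — deliver 1→0: ·
after 14 — deliver 0→3: n3:part/t2/[z]
after 15 — deliver 3→0: ·
after 16 — crash(1): n1:✗part/t2/[z]
after 17 — recover(1): n1:part/t2/[z]

z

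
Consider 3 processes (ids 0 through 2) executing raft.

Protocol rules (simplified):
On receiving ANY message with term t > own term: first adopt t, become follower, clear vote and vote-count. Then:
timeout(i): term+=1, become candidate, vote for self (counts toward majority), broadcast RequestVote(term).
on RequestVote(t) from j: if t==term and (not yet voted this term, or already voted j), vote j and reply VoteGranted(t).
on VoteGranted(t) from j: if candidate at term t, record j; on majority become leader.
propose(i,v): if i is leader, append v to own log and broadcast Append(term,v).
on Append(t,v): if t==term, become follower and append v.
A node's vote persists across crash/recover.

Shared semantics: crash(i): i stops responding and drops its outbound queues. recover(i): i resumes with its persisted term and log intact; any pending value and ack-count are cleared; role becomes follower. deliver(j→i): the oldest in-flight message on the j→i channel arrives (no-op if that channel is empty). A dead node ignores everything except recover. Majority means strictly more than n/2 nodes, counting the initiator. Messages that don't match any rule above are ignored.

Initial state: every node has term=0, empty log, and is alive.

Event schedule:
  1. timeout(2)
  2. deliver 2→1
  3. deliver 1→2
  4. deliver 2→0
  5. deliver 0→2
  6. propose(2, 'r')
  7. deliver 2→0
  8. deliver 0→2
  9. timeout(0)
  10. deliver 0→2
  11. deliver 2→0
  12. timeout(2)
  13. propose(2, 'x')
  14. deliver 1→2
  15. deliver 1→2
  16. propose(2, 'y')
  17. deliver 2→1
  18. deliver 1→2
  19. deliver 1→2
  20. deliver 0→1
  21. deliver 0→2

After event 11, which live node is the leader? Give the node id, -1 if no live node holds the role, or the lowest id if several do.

0

e1 timeout(2): 2[cand,t=1,-]
e2 deliver 2→1: 1[foll,t=1,-]
e3 deliver 1→2: 2[lead,t=1,-]
e4 deliver 2→0: 0[foll,t=1,-]
e5 deliver 0→2: ·
e6 propose(2,'r'): 2[lead,t=1,r]
e7 deliver 2→0: 0[foll,t=1,r]
e8 deliver 0→2: ·
e9 timeout(0): 0[cand,t=2,r]
e10 deliver 0→2: 2[foll,t=2,r]
e11 deliver 2→0: 0[lead,t=2,r]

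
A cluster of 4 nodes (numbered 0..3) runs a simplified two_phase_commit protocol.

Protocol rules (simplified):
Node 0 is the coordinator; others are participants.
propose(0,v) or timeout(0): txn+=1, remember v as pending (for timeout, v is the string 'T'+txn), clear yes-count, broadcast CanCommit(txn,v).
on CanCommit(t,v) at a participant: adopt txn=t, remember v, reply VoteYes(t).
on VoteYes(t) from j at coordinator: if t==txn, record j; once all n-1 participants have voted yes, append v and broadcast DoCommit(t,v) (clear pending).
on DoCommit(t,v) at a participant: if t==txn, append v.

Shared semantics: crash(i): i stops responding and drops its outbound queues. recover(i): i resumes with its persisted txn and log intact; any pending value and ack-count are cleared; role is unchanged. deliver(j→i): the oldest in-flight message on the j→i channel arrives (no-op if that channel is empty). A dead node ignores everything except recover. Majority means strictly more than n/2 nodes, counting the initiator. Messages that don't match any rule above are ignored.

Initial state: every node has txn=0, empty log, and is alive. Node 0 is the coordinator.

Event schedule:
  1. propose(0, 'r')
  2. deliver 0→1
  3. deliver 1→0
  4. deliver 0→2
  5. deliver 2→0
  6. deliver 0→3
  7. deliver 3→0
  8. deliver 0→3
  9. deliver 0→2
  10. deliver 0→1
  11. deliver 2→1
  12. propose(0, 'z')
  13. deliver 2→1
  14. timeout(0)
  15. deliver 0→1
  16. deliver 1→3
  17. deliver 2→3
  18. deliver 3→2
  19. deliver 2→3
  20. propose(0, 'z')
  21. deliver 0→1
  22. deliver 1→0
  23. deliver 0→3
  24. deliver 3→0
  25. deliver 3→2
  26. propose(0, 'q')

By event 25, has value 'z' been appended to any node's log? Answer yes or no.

e1 propose(0,'r'): 0[coor,t=1,-]
e2 deliver 0→1: 1[part,t=1,-]
e3 deliver 1→0: ·
e4 deliver 0→2: 2[part,t=1,-]
e5 deliver 2→0: ·
e6 deliver 0→3: 3[part,t=1,-]
e7 deliver 3→0: 0[coor,t=1,r]
e8 deliver 0→3: 3[part,t=1,r]
e9 deliver 0→2: 2[part,t=1,r]
e10 deliver 0→1: 1[part,t=1,r]
e11 deliver 2→1: ·
e12 propose(0,'z'): 0[coor,t=2,r]
e13 deliver 2→1: ·
e14 timeout(0): 0[coor,t=3,r]
e15 deliver 0→1: 1[part,t=2,r]
e16 deliver 1→3: ·
e17 deliver 2→3: ·
e18 deliver 3→2: ·
e19 deliver 2→3: ·
e20 propose(0,'z'): 0[coor,t=4,r]
e21 deliver 0→1: 1[part,t=3,r]
e22 deliver 1→0: ·
e23 deliver 0→3: 3[part,t=2,r]
e24 deliver 3→0: ·
e25 deliver 3→2: ·

no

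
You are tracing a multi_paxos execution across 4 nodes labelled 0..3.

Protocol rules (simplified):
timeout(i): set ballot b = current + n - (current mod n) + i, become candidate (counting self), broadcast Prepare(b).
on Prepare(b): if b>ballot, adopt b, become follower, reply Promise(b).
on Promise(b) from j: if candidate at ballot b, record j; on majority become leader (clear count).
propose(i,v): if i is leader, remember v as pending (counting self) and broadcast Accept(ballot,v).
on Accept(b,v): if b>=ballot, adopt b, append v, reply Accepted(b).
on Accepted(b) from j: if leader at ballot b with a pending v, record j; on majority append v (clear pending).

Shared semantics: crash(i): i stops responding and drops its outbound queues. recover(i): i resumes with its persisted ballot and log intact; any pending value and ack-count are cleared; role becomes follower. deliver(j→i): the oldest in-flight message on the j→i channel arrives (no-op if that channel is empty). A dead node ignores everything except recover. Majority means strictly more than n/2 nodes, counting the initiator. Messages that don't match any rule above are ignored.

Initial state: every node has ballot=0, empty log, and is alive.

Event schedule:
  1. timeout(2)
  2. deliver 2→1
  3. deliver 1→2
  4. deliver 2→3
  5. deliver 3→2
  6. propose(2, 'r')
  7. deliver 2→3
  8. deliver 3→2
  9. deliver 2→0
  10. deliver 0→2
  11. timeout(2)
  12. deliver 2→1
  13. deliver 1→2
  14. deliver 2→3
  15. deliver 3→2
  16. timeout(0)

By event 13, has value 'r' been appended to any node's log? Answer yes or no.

[1] timeout(2) → N2(cand b6 [-])
[2] deliver 2→1 → N1(foll b6 [-])
[3] deliver 1→2 → ∅
[4] deliver 2→3 → N3(foll b6 [-])
[5] deliver 3→2 → N2(lead b6 [-])
[6] propose(2,'r') → ∅
[7] deliver 2→3 → N3(foll b6 [r])
[8] deliver 3→2 → ∅
[9] deliver 2→0 → N0(foll b6 [-])
[10] deliver 0→2 → ∅
[11] timeout(2) → N2(cand b10 [-])
[12] deliver 2→1 → N1(foll b6 [r])
[13] deliver 1→2 → ∅

yes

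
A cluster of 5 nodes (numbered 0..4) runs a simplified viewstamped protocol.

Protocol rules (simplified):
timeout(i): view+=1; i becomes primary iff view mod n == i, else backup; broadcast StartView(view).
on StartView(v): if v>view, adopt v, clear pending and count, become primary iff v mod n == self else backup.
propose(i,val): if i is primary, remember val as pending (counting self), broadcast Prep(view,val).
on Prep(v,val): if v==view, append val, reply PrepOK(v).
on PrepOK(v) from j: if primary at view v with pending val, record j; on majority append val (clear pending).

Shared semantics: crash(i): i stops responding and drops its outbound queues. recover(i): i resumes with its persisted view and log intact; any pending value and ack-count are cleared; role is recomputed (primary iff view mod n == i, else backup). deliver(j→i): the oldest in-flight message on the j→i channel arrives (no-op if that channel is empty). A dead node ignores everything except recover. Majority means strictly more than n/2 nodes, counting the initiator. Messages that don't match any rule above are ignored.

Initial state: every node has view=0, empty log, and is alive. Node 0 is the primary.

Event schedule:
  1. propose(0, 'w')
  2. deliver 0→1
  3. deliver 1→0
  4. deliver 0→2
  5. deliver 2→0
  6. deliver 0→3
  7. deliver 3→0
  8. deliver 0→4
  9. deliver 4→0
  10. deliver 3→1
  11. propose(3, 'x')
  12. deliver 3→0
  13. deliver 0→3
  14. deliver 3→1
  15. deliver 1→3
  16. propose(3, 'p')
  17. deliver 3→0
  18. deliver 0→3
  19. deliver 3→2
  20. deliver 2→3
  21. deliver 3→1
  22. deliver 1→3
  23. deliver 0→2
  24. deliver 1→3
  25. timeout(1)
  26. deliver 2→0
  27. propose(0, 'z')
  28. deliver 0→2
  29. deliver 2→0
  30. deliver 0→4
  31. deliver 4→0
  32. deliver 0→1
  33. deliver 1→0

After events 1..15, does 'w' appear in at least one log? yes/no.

1. propose(0,'w'):  nop
2. deliver 0→1:  <1:back v0 w>
3. deliver 1→0:  nop
4. deliver 0→2:  <2:back v0 w>
5. deliver 2→0:  <0:prim v0 w>
6. deliver 0→3:  <3:back v0 w>
7. deliver 3→0:  nop
8. deliver 0→4:  <4:back v0 w>
9. deliver 4→0:  nop
10. deliver 3→1:  nop
11. propose(3,'x'):  nop
12. deliver 3→0:  nop
13. deliver 0→3:  nop
14. deliver 3→1:  nop
15. deliver 1→3:  nop

yes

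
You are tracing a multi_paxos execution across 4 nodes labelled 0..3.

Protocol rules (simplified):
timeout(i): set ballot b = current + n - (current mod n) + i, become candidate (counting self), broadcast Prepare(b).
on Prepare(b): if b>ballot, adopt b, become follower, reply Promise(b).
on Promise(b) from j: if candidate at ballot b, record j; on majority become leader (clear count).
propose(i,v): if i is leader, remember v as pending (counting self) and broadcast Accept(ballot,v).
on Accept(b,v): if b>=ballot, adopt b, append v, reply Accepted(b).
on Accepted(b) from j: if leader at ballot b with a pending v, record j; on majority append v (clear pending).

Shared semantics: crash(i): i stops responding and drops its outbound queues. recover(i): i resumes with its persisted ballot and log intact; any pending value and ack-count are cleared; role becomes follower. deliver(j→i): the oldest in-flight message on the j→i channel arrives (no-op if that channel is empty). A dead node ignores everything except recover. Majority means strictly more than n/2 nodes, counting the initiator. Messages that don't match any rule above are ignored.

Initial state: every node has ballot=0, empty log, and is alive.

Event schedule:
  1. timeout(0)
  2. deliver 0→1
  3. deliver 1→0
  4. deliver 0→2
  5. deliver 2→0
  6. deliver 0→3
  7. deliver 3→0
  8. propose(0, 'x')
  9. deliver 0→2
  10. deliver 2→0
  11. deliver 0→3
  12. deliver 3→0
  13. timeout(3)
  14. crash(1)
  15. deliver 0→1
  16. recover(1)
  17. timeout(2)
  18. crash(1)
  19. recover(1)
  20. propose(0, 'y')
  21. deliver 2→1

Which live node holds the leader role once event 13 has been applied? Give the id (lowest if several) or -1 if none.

0

[1] timeout(0) → N0(cand b4 [-])
[2] deliver 0→1 → N1(foll b4 [-])
[3] deliver 1→0 → ∅
[4] deliver 0→2 → N2(foll b4 [-])
[5] deliver 2→0 → N0(lead b4 [-])
[6] deliver 0→3 → N3(foll b4 [-])
[7] deliver 3→0 → ∅
[8] propose(0,'x') → ∅
[9] deliver 0→2 → N2(foll b4 [x])
[10] deliver 2→0 → ∅
[11] deliver 0→3 → N3(foll b4 [x])
[12] deliver 3→0 → N0(lead b4 [x])
[13] timeout(3) → N3(cand b11 [x])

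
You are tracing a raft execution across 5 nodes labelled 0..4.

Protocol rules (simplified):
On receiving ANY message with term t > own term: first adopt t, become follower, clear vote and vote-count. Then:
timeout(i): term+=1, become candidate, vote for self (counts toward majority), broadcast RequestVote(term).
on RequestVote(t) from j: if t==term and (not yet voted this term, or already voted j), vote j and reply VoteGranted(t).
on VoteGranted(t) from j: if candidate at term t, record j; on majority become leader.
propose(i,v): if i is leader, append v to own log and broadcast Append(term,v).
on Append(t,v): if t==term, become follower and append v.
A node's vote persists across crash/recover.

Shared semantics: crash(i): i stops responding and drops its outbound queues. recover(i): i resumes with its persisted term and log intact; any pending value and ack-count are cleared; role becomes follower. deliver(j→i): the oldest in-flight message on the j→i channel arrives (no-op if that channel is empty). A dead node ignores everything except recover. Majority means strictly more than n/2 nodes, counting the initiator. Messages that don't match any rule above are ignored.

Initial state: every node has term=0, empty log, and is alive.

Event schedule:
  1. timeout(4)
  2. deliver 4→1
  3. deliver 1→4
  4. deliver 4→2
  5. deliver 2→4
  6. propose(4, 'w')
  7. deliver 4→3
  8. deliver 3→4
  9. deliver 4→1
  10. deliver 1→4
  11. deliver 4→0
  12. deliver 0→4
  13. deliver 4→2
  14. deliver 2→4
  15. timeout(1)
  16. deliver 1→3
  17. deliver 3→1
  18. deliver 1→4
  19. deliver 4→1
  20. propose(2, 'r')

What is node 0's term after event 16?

1

[1] timeout(4) → N4(cand t1 [-])
[2] deliver 4→1 → N1(foll t1 [-])
[3] deliver 1→4 → ∅
[4] deliver 4→2 → N2(foll t1 [-])
[5] deliver 2→4 → N4(lead t1 [-])
[6] propose(4,'w') → N4(lead t1 [w])
[7] deliver 4→3 → N3(foll t1 [-])
[8] deliver 3→4 → ∅
[9] deliver 4→1 → N1(foll t1 [w])
[10] deliver 1→4 → ∅
[11] deliver 4→0 → N0(foll t1 [-])
[12] deliver 0→4 → ∅
[13] deliver 4→2 → N2(foll t1 [w])
[14] deliver 2→4 → ∅
[15] timeout(1) → N1(cand t2 [w])
[16] deliver 1→3 → N3(foll t2 [-])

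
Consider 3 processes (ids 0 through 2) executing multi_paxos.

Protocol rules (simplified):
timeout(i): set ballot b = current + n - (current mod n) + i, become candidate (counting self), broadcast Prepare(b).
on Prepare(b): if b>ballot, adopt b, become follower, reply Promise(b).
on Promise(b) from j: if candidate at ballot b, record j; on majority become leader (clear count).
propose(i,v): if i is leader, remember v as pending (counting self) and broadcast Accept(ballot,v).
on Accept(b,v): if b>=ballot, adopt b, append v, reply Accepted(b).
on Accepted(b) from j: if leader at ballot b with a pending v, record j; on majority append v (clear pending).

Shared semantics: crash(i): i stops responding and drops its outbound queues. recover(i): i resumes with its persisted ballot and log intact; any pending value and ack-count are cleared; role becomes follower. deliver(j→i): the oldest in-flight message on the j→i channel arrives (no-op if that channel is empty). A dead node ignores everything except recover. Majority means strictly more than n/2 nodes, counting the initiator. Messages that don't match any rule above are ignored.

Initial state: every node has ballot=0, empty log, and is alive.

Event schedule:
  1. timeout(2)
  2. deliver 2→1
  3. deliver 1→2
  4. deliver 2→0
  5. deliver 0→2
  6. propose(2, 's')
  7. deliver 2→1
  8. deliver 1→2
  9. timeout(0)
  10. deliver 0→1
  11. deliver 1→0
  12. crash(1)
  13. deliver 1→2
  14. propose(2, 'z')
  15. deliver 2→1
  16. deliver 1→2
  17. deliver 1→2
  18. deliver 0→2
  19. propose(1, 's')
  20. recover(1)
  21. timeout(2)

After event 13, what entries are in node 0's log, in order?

after 1 — timeout(2): n2:cand/b5/[-]
after 2 — deliver 2→1: n1:foll/b5/[-]
after 3 — deliver 1→2: n2:lead/b5/[-]
after 4 — deliver 2→0: n0:foll/b5/[-]
after 5 — deliver 0→2: ·
after 6 — propose(2,'s'): ·
after 7 — deliver 2→1: n1:foll/b5/[s]
after 8 — deliver 1→2: n2:lead/b5/[s]
after 9 — timeout(0): n0:cand/b6/[-]
after 10 — deliver 0→1: n1:foll/b6/[s]
after 11 — deliver 1→0: n0:lead/b6/[-]
after 12 — crash(1): n1:✗foll/b6/[s]
after 13 — deliver 1→2: ·

empty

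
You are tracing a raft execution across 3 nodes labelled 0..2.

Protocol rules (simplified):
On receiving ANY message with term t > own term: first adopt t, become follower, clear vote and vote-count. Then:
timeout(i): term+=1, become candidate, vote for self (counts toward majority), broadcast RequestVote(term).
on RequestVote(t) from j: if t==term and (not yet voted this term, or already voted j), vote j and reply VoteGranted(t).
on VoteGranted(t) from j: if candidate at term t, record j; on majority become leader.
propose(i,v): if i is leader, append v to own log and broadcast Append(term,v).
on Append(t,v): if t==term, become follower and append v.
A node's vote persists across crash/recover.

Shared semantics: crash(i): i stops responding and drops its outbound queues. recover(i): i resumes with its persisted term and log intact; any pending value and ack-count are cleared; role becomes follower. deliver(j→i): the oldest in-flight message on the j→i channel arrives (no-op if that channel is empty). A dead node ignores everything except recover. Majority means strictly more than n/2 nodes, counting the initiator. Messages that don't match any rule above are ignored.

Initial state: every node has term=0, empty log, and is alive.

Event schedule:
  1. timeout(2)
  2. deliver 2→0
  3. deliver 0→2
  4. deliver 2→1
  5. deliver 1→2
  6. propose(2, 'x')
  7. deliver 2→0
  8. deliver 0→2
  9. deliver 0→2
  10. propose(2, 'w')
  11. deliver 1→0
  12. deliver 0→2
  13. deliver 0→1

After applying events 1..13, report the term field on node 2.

[1] timeout(2) → N2(cand t1 [-])
[2] deliver 2→0 → N0(foll t1 [-])
[3] deliver 0→2 → N2(lead t1 [-])
[4] deliver 2→1 → N1(foll t1 [-])
[5] deliver 1→2 → ∅
[6] propose(2,'x') → N2(lead t1 [x])
[7] deliver 2→0 → N0(foll t1 [x])
[8] deliver 0→2 → ∅
[9] deliver 0→2 → ∅
[10] propose(2,'w') → N2(lead t1 [x,w])
[11] deliver 1→0 → ∅
[12] deliver 0→2 → ∅
[13] deliver 0→1 → ∅

1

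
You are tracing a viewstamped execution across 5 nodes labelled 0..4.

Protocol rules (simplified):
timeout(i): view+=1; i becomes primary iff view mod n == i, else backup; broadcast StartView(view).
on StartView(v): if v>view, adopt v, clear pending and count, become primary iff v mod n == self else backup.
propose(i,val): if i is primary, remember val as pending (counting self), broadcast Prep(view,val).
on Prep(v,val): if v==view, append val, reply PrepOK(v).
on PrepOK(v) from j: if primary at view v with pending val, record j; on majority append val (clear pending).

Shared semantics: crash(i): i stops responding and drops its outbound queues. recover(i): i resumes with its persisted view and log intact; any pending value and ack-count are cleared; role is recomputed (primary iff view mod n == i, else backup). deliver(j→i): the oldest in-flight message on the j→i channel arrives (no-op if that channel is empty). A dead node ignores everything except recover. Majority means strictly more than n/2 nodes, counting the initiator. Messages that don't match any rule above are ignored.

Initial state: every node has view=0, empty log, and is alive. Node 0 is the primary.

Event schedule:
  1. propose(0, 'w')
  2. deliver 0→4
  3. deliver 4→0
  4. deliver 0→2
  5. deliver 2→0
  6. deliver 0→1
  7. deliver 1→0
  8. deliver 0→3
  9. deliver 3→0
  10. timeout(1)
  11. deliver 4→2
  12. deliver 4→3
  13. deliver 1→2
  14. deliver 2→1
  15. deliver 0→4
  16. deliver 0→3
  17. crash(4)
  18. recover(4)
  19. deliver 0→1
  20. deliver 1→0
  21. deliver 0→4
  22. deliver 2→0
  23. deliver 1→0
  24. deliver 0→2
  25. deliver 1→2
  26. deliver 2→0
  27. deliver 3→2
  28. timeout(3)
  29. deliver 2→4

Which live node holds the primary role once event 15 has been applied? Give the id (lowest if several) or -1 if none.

e1 propose(0,'w'): ·
e2 deliver 0→4: 4[back,v=0,w]
e3 deliver 4→0: ·
e4 deliver 0→2: 2[back,v=0,w]
e5 deliver 2→0: 0[prim,v=0,w]
e6 deliver 0→1: 1[back,v=0,w]
e7 deliver 1→0: ·
e8 deliver 0→3: 3[back,v=0,w]
e9 deliver 3→0: ·
e10 timeout(1): 1[prim,v=1,w]
e11 deliver 4→2: ·
e12 deliver 4→3: ·
e13 deliver 1→2: 2[back,v=1,w]
e14 deliver 2→1: ·
e15 deliver 0→4: ·

0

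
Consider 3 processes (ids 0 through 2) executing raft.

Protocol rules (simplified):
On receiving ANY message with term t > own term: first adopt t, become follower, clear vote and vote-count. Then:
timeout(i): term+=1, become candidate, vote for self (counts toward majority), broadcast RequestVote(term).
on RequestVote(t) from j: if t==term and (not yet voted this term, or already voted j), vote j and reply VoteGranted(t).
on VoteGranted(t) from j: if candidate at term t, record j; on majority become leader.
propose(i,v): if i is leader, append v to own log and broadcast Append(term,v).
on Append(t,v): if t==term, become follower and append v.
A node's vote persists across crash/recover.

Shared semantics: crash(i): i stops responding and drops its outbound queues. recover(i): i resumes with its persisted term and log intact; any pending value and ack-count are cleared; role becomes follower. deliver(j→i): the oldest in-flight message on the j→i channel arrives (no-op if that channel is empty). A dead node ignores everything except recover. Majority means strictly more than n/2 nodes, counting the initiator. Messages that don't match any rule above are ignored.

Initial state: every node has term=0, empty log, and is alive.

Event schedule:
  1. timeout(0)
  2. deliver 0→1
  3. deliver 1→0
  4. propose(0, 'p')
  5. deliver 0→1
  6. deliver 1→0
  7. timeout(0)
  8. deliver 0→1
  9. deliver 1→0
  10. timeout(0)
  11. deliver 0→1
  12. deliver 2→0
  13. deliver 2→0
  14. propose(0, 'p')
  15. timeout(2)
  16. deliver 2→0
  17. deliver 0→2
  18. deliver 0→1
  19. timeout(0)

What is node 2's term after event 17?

1

step 1 timeout(0): 0={cand,t=1,log=-}
step 2 deliver 0→1: 1={foll,t=1,log=-}
step 3 deliver 1→0: 0={lead,t=1,log=-}
step 4 propose(0,'p'): 0={lead,t=1,log=p}
step 5 deliver 0→1: 1={foll,t=1,log=p}
step 6 deliver 1→0: —
step 7 timeout(0): 0={cand,t=2,log=p}
step 8 deliver 0→1: 1={foll,t=2,log=p}
step 9 deliver 1→0: 0={lead,t=2,log=p}
step 10 timeout(0): 0={cand,t=3,log=p}
step 11 deliver 0→1: 1={foll,t=3,log=p}
step 12 deliver 2→0: —
step 13 deliver 2→0: —
step 14 propose(0,'p'): —
step 15 timeout(2): 2={cand,t=1,log=-}
step 16 deliver 2→0: —
step 17 deliver 0→2: —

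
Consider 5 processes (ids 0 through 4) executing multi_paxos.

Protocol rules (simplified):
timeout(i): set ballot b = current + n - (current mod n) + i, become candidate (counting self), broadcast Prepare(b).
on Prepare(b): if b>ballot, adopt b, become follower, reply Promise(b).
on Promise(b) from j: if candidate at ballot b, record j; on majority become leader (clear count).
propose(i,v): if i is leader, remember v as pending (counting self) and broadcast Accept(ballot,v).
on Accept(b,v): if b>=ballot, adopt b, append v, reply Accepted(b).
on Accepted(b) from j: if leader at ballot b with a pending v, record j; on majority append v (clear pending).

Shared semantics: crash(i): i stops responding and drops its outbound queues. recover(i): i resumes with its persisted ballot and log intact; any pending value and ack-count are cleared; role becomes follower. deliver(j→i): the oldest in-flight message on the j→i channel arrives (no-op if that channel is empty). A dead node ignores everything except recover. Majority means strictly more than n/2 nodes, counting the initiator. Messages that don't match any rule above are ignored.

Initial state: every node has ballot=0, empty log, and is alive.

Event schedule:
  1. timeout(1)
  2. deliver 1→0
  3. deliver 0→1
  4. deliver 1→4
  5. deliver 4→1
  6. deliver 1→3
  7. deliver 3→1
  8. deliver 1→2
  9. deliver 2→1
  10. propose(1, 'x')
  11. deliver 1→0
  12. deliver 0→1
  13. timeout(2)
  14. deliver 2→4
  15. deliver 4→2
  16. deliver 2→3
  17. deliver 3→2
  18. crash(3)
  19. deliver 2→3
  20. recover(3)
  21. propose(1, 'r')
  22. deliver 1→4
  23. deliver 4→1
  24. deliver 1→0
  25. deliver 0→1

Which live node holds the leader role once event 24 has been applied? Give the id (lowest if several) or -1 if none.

step 1 timeout(1): 1={cand,b=6,log=-}
step 2 deliver 1→0: 0={foll,b=6,log=-}
step 3 deliver 0→1: —
step 4 deliver 1→4: 4={foll,b=6,log=-}
step 5 deliver 4→1: 1={lead,b=6,log=-}
step 6 deliver 1→3: 3={foll,b=6,log=-}
step 7 deliver 3→1: —
step 8 deliver 1→2: 2={foll,b=6,log=-}
step 9 deliver 2→1: —
step 10 propose(1,'x'): —
step 11 deliver 1→0: 0={foll,b=6,log=x}
step 12 deliver 0→1: —
step 13 timeout(2): 2={cand,b=12,log=-}
step 14 deliver 2→4: 4={foll,b=12,log=-}
step 15 deliver 4→2: —
step 16 deliver 2→3: 3={foll,b=12,log=-}
step 17 deliver 3→2: 2={lead,b=12,log=-}
step 18 crash(3): 3={✗foll,b=12,log=-}
step 19 deliver 2→3: —
step 20 recover(3): 3={foll,b=12,log=-}
step 21 propose(1,'r'): —
step 22 deliver 1→4: —
step 23 deliver 4→1: —
step 24 deliver 1→0: 0={foll,b=6,log=x,r}

1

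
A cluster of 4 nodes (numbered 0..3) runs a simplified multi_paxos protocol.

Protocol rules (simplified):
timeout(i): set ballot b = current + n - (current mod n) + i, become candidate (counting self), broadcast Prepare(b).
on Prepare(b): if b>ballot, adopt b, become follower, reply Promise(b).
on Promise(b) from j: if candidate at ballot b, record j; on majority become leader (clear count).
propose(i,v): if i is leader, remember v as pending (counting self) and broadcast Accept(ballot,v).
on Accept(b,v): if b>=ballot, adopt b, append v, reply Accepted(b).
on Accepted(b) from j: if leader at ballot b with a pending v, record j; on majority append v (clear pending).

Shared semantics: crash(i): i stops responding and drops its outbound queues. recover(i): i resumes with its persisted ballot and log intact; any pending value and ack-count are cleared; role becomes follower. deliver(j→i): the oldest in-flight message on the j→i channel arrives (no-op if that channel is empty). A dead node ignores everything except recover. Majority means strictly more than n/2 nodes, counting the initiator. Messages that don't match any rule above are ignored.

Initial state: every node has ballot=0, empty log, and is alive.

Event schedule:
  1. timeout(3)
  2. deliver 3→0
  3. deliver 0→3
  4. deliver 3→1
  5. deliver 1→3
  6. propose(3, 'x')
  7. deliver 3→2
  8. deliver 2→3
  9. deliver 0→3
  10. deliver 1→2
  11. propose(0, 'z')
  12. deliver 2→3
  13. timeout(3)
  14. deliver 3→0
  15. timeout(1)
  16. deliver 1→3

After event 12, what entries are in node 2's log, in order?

empty

e1 timeout(3): 3[cand,b=7,-]
e2 deliver 3→0: 0[foll,b=7,-]
e3 deliver 0→3: ·
e4 deliver 3→1: 1[foll,b=7,-]
e5 deliver 1→3: 3[lead,b=7,-]
e6 propose(3,'x'): ·
e7 deliver 3→2: 2[foll,b=7,-]
e8 deliver 2→3: ·
e9 deliver 0→3: ·
e10 deliver 1→2: ·
e11 propose(0,'z'): ·
e12 deliver 2→3: ·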